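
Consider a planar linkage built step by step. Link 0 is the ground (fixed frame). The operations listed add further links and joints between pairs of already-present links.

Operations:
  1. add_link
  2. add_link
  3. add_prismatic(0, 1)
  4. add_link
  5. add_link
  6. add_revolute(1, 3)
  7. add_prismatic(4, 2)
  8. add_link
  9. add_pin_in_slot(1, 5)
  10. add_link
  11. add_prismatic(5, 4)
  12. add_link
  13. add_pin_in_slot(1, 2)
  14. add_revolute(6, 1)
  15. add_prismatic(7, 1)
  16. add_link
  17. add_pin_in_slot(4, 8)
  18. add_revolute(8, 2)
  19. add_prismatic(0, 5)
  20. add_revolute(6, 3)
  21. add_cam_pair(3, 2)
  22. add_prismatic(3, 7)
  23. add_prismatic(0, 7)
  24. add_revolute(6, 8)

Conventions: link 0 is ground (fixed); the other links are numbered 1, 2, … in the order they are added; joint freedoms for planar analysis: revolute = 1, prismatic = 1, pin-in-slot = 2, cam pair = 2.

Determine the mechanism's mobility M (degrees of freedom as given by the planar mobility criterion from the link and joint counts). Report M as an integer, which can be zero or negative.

L=1 J1=0 J2=0
add link → L=2 J1=0 J2=0
add link → L=3 J1=0 J2=0
P@0,1 dof=1 J1 → L=3 J1=1 J2=0
add link → L=4 J1=1 J2=0
add link → L=5 J1=1 J2=0
R@1,3 dof=1 J1 → L=5 J1=2 J2=0
P@4,2 dof=1 J1 → L=5 J1=3 J2=0
add link → L=6 J1=3 J2=0
PS@1,5 dof=2 J2 → L=6 J1=3 J2=1
add link → L=7 J1=3 J2=1
P@5,4 dof=1 J1 → L=7 J1=4 J2=1
add link → L=8 J1=4 J2=1
PS@1,2 dof=2 J2 → L=8 J1=4 J2=2
R@6,1 dof=1 J1 → L=8 J1=5 J2=2
P@7,1 dof=1 J1 → L=8 J1=6 J2=2
add link → L=9 J1=6 J2=2
PS@4,8 dof=2 J2 → L=9 J1=6 J2=3
R@8,2 dof=1 J1 → L=9 J1=7 J2=3
P@0,5 dof=1 J1 → L=9 J1=8 J2=3
R@6,3 dof=1 J1 → L=9 J1=9 J2=3
C@3,2 dof=2 J2 → L=9 J1=9 J2=4
P@3,7 dof=1 J1 → L=9 J1=10 J2=4
P@0,7 dof=1 J1 → L=9 J1=11 J2=4
R@6,8 dof=1 J1 → L=9 J1=12 J2=4
M=3(L−1)−2J1−J2=3·8−2·12−4=-4

M = -4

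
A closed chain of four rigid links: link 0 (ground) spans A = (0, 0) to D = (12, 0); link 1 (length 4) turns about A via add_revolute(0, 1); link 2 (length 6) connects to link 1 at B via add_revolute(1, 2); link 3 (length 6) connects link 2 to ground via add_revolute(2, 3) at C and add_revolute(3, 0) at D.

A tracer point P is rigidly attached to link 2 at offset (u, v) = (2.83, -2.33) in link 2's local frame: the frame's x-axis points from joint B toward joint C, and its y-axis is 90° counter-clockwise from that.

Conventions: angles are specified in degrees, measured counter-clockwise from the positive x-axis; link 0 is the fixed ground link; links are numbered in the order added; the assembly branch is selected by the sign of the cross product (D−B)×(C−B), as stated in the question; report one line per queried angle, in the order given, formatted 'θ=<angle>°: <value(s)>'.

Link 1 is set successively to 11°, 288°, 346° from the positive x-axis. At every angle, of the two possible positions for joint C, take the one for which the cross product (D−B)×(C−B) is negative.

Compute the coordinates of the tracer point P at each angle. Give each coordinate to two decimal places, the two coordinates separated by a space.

A=(0,0), D=(12.00,0)
θ=11°: B = A + 4.00·(cos11°, sin11°) = (3.9265, 0.7632)
θ=11°: |BD| = 8.1095
θ=11°: circle(B,6.00) ∩ circle(D,6.00): a=4.0547, h=4.4226
θ=11°:   candidates: C₊=(8.3795,4.7845) cross=35.865; C₋=(7.5470,-4.0213) cross=-35.865
θ=11°:   branch - wants cross < 0 → take C=(7.5470,-4.0213) (cross=-35.865)
θ=11°: ex = (C−B)/|BC| = (0.6034,-0.7974); ey = (0.7974,0.6034)
θ=11°: P = B + 2.83·ex + -2.33·ey = (3.7762,-2.8994)
θ=288°: B = A + 4.00·(cos288°, sin288°) = (1.2361, -3.8042)
θ=288°: |BD| = 11.4164
θ=288°: circle(B,6.00) ∩ circle(D,6.00): a=5.7082, h=1.8484
θ=288°:   candidates: C₊=(6.0021,-0.1594) cross=21.102; C₋=(7.2340,-3.6448) cross=-21.102
θ=288°:   branch - wants cross < 0 → take C=(7.2340,-3.6448) (cross=-21.102)
θ=288°: ex = (C−B)/|BC| = (0.9996,0.0266); ey = (-0.0266,0.9996)
θ=288°: P = B + 2.83·ex + -2.33·ey = (4.1270,-6.0582)
θ=346°: B = A + 4.00·(cos346°, sin346°) = (3.8812, -0.9677)
θ=346°: |BD| = 8.1763
θ=346°: circle(B,6.00) ∩ circle(D,6.00): a=4.0881, h=4.3917
θ=346°:   candidates: C₊=(7.4208,3.8770) cross=35.908; C₋=(8.4604,-4.8447) cross=-35.908
θ=346°:   branch - wants cross < 0 → take C=(8.4604,-4.8447) (cross=-35.908)
θ=346°: ex = (C−B)/|BC| = (0.7632,-0.6462); ey = (0.6462,0.7632)
θ=346°: P = B + 2.83·ex + -2.33·ey = (4.5355,-4.5746)

θ=11°: 3.78 -2.90
θ=288°: 4.13 -6.06
θ=346°: 4.54 -4.57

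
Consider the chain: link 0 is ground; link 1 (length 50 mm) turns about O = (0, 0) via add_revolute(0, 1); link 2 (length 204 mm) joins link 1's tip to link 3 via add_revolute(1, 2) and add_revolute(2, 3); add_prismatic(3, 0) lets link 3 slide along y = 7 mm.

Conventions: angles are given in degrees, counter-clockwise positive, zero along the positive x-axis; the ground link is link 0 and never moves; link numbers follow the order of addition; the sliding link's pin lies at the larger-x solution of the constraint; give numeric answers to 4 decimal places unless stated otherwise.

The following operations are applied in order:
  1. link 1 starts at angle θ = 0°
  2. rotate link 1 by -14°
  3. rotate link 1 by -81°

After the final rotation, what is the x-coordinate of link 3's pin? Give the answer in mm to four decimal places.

geometry: r = 50 mm, L = 204 mm, e = 7 mm; θ starts at 0°
rotate link 1 by -14°: θ ← 0° -14° = -14°
rotate link 1 by -81°: θ ← -14° -81° = -95°
crank pin P = (r cos θ, r sin θ) = (-4.357787, -49.809735)
h = r sin θ − e = -49.809735 − 7 = -56.809735
x = r cos θ + √(L² − h²) = -4.357787 + 195.930227 = 191.572440

191.5724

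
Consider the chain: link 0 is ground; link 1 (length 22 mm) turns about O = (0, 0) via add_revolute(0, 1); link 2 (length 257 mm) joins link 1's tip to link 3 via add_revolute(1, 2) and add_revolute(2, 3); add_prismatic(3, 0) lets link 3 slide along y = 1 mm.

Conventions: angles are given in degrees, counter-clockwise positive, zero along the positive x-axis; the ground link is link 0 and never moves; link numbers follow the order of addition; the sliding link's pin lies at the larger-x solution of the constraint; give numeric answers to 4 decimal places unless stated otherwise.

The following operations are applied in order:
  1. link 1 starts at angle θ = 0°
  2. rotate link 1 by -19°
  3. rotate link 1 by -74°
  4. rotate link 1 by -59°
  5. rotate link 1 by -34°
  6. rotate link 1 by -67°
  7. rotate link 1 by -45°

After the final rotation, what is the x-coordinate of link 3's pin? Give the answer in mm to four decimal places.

geometry: r = 22 mm, L = 257 mm, e = 1 mm; θ starts at 0°
rotate link 1 by -19°: θ ← 0° -19° = -19°
rotate link 1 by -74°: θ ← -19° -74° = -93°
rotate link 1 by -59°: θ ← -93° -59° = -152°
rotate link 1 by -34°: θ ← -152° -34° = -186°
rotate link 1 by -67°: θ ← -186° -67° = -253°
rotate link 1 by -45°: θ ← -253° -45° = -298°
crank pin P = (r cos θ, r sin θ) = (10.328374, 19.424847)
h = r sin θ − e = 19.424847 − 1 = 18.424847
x = r cos θ + √(L² − h²) = 10.328374 + 256.338692 = 266.667066

266.6671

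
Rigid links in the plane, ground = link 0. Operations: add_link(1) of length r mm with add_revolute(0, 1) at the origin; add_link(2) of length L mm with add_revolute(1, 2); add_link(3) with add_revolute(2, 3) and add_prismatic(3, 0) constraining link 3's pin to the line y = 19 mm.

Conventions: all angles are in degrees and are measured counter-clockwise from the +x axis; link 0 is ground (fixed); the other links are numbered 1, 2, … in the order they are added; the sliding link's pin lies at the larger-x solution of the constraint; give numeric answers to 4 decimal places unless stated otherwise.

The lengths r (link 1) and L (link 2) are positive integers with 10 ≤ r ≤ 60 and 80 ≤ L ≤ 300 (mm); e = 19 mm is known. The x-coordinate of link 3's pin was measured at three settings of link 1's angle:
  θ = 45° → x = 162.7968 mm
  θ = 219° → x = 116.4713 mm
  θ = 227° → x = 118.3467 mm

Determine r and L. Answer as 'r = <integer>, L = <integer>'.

constraint per measurement: (x − r cos θ)² + (r sin θ − e)² = L²
subtracting the θ₁ and θ₂ equations cancels the r² and L² terms:
r = (x₁² − x₂²) / (2[(x₁cos θ₁ + e sin θ₁) − (x₂cos θ₂ + e sin θ₂)]) = 28.0000 → r = 28
L² = (x₁ − r cos θ₁)² + (r sin θ₁ − e)² = 20449.0121 → L = 143.0000 → L = 143
check at θ₃=227°: x = 118.3467 (printed 118.3467) ✓

r = 28, L = 143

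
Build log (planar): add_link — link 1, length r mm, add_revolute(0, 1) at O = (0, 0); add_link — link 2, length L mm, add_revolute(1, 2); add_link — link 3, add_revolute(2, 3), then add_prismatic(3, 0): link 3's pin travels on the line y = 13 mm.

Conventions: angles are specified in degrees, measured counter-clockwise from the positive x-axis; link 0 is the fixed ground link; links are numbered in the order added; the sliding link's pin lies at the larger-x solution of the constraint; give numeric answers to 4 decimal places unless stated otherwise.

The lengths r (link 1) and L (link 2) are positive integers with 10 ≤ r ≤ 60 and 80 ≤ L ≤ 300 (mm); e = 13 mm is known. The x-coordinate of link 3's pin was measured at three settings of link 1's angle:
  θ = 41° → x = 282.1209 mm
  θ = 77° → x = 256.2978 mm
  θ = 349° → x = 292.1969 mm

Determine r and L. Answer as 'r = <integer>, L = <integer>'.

constraint per measurement: (x − r cos θ)² + (r sin θ − e)² = L²
subtracting the θ₁ and θ₂ equations cancels the r² and L² terms:
r = (x₁² − x₂²) / (2[(x₁cos θ₁ + e sin θ₁) − (x₂cos θ₂ + e sin θ₂)]) = 45.9999 → r = 46
L² = (x₁ − r cos θ₁)² + (r sin θ₁ − e)² = 61503.9758 → L = 248.0000 → L = 248
check at θ₃=349°: x = 292.1969 (printed 292.1969) ✓

r = 46, L = 248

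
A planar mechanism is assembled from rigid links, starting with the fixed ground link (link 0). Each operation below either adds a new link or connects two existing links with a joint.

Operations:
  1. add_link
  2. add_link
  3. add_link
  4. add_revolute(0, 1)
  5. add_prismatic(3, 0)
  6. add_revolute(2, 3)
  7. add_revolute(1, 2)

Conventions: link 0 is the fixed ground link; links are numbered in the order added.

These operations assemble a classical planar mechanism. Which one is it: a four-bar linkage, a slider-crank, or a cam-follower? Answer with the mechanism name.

links: 4 (incl. ground); joints: 3 revolute, 1 prismatic, 0 higher (cam) pair, forming one closed loop
4 links, 3 revolutes + 1 prismatic in one loop → slider-crank

slider-crank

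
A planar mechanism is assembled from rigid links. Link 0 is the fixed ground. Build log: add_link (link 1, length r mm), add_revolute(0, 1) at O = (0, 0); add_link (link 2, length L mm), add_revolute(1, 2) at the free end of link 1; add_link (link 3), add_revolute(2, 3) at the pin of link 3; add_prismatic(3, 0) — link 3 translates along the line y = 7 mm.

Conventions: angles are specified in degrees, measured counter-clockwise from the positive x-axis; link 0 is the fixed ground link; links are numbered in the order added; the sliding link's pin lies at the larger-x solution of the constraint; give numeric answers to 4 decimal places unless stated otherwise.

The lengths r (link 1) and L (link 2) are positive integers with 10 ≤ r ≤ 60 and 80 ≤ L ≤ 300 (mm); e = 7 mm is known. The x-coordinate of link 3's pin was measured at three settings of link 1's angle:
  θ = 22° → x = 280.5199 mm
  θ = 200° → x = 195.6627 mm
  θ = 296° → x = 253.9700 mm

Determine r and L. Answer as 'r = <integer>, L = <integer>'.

constraint per measurement: (x − r cos θ)² + (r sin θ − e)² = L²
subtracting the θ₁ and θ₂ equations cancels the r² and L² terms:
r = (x₁² − x₂²) / (2[(x₁cos θ₁ + e sin θ₁) − (x₂cos θ₂ + e sin θ₂)]) = 45.0000 → r = 45
L² = (x₁ − r cos θ₁)² + (r sin θ₁ − e)² = 57120.9951 → L = 239.0000 → L = 239
check at θ₃=296°: x = 253.9700 (printed 253.9700) ✓

r = 45, L = 239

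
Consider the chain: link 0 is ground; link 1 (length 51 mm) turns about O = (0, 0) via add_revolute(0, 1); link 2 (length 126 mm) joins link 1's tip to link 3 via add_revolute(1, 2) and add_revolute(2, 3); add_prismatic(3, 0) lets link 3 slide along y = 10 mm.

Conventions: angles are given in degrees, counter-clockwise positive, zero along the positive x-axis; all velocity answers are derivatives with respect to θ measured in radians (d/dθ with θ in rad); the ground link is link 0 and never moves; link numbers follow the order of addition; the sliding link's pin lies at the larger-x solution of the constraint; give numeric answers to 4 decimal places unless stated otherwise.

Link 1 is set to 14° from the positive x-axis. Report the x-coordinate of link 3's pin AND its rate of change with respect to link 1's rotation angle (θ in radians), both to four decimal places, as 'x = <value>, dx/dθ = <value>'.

geometry: r = 51 mm, L = 126 mm, e = 10 mm
crank pin P = (r cos θ, r sin θ) = (49.485082, 12.338017)
h = r sin θ − e = 12.338017 − 10 = 2.338017
x = r cos θ + √(L² − h²) = 49.485082 + 125.978306 = 175.463388
dx/dθ = −r sin θ − h·r cos θ/√(L² − h²) (θ in radians; h = 2.338017) = -13.256405

x = 175.4634, dx/dθ = -13.2564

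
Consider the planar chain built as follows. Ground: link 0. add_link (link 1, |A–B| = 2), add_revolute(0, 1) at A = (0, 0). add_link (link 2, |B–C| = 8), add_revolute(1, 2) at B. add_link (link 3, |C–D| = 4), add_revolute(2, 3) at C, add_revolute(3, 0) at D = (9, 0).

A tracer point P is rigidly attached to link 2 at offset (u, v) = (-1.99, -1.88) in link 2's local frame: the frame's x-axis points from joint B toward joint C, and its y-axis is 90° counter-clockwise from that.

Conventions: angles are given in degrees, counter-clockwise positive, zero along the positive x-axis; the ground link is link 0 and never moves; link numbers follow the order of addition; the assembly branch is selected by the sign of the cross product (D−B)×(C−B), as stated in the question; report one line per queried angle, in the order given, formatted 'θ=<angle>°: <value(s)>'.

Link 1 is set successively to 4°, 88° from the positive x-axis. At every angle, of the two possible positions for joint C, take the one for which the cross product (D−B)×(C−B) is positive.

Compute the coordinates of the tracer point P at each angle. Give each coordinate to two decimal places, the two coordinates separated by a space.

A=(0,0), D=(9.00,0)
θ=4°: B = A + 2.00·(cos4°, sin4°) = (1.9951, 0.1395)
θ=4°: |BD| = 7.0063
θ=4°: circle(B,8.00) ∩ circle(D,4.00): a=6.9286, h=3.9992
θ=4°:   candidates: C₊=(9.0020,4.0000) cross=28.020; C₋=(8.8428,-3.9969) cross=-28.020
θ=4°:   branch + wants cross > 0 → take C=(9.0020,4.0000) (cross=28.020)
θ=4°: ex = (C−B)/|BC| = (0.8759,0.4826); ey = (-0.4826,0.8759)
θ=4°: P = B + -1.99·ex + -1.88·ey = (1.1594,-2.4674)
θ=88°: B = A + 2.00·(cos88°, sin88°) = (0.0698, 1.9988)
θ=88°: |BD| = 9.1512
θ=88°: circle(B,8.00) ∩ circle(D,4.00): a=7.1982, h=3.4908
θ=88°:   candidates: C₊=(7.8567,3.8331) cross=31.945; C₋=(6.3317,-2.9800) cross=-31.945
θ=88°:   branch + wants cross > 0 → take C=(7.8567,3.8331) (cross=31.945)
θ=88°: ex = (C−B)/|BC| = (0.9734,0.2293); ey = (-0.2293,0.9734)
θ=88°: P = B + -1.99·ex + -1.88·ey = (-1.4361,-0.2874)

θ=4°: 1.16 -2.47
θ=88°: -1.44 -0.29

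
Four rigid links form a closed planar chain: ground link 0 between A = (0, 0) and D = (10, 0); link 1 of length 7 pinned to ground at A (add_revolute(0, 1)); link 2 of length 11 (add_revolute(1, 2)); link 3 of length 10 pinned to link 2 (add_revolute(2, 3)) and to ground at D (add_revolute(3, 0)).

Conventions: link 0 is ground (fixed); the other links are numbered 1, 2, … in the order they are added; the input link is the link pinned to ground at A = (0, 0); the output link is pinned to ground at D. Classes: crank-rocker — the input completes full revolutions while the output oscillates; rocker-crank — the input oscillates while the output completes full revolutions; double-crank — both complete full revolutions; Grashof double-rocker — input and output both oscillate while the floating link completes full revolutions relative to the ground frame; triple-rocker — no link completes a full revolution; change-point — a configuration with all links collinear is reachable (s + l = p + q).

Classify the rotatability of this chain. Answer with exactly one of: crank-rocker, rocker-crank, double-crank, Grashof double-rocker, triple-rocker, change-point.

lengths: ground=10, input=7, coupler=11, output=10
sorted: s=7 (shortest), l=11 (longest), p+q=20
s + l = 18 vs p + q = 20
s + l < p + q (Grashof) with shortest = input link → crank-rocker

crank-rocker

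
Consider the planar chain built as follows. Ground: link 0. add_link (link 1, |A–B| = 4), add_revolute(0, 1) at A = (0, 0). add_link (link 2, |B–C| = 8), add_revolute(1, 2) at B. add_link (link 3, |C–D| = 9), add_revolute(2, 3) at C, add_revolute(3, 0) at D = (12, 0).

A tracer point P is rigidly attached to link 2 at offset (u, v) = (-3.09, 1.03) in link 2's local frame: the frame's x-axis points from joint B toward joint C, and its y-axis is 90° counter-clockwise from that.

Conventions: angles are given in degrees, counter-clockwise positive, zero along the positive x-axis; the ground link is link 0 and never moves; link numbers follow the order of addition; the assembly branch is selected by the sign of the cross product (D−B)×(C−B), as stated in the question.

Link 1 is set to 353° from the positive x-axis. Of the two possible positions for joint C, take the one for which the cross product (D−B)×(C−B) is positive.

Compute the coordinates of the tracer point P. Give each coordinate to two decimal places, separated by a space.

A=(0,0), D=(12.00,0)
B = A + 4.00·(cos353°, sin353°) = (3.9702, -0.4875)
|BD| = 8.0446
circle(B,8.00) ∩ circle(D,9.00): a=2.9657, h=7.4300
  candidates: C₊=(6.4802,7.1086) cross=59.771; C₋=(7.3807,-7.7241) cross=-59.771
  branch + wants cross > 0 → take C=(6.4802,7.1086) (cross=59.771)
ex = (C−B)/|BC| = (0.3138,0.9495); ey = (-0.9495,0.3138)
P = B + -3.09·ex + 1.03·ey = (2.0227,-3.0983)

2.02 -3.10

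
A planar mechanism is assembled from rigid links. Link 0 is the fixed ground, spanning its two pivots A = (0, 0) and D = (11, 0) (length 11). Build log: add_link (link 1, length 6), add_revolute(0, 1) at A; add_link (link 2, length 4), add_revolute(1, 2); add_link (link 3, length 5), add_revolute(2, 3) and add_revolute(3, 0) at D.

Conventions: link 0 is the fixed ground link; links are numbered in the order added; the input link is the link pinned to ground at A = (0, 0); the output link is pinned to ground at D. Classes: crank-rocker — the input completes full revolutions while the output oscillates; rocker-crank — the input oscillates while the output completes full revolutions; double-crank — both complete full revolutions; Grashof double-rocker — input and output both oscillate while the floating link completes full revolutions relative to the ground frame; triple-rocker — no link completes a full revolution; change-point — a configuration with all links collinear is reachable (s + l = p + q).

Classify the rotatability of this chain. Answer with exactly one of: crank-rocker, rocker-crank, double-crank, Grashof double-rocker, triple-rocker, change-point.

lengths: ground=11, input=6, coupler=4, output=5
sorted: s=4 (shortest), l=11 (longest), p+q=11
s + l = 15 vs p + q = 11
s + l > p + q → non-Grashof → no link fully rotates → triple-rocker

triple-rocker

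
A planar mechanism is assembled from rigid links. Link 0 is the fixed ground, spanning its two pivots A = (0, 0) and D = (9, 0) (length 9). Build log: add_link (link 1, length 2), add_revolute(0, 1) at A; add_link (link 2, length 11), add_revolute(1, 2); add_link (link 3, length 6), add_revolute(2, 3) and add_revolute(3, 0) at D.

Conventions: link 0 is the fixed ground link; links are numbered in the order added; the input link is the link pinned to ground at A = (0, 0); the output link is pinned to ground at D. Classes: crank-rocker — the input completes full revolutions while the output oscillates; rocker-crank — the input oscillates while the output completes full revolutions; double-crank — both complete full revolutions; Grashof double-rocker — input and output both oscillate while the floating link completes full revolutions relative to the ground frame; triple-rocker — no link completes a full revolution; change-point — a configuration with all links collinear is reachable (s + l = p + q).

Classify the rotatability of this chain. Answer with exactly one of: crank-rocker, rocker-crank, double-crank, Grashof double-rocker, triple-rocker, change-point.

lengths: ground=9, input=2, coupler=11, output=6
sorted: s=2 (shortest), l=11 (longest), p+q=15
s + l = 13 vs p + q = 15
s + l < p + q (Grashof) with shortest = input link → crank-rocker

crank-rocker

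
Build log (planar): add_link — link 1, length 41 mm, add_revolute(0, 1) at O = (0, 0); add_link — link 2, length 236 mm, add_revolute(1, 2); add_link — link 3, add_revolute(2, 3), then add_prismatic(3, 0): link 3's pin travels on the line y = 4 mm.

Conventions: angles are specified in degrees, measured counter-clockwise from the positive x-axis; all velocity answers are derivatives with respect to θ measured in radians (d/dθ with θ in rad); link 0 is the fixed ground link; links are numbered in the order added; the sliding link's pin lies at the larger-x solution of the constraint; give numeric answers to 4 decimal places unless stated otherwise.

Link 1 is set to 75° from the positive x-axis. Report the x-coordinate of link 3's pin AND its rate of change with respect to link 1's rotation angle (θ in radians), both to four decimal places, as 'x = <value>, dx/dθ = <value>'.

geometry: r = 41 mm, L = 236 mm, e = 4 mm
crank pin P = (r cos θ, r sin θ) = (10.611581, 39.602959)
h = r sin θ − e = 39.602959 − 4 = 35.602959
x = r cos θ + √(L² − h²) = 10.611581 + 233.299013 = 243.910594
dx/dθ = −r sin θ − h·r cos θ/√(L² − h²) (θ in radians; h = 35.602959) = -41.222356

x = 243.9106, dx/dθ = -41.2224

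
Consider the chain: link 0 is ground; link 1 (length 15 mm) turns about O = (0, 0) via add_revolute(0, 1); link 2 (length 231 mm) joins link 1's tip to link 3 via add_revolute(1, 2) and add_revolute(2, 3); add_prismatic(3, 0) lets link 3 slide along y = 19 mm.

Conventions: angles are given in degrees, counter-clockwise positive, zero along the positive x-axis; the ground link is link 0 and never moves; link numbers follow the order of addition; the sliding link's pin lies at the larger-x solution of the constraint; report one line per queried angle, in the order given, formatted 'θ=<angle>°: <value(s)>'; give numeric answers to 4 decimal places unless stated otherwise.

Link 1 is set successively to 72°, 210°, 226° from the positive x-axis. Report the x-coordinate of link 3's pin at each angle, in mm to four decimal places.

geometry: r = 15 mm, L = 231 mm, e = 19 mm
θ=72°: crank pin P = (r cos θ, r sin θ) = (4.635255, 14.265848)
θ=72°: h = r sin θ − e = 14.265848 − 19 = -4.734152
θ=72°: x = r cos θ + √(L² − h²) = 4.635255 + 230.951484 = 235.586739
θ=210°: crank pin P = (r cos θ, r sin θ) = (-12.990381, -7.500000)
θ=210°: h = r sin θ − e = -7.500000 − 19 = -26.500000
θ=210°: x = r cos θ + √(L² − h²) = -12.990381 + 229.474944 = 216.484563
θ=226°: crank pin P = (r cos θ, r sin θ) = (-10.419876, -10.790097)
θ=226°: h = r sin θ − e = -10.790097 − 19 = -29.790097
θ=226°: x = r cos θ + √(L² − h²) = -10.419876 + 229.071059 = 218.651184

θ=72°: 235.5867
θ=210°: 216.4846
θ=226°: 218.6512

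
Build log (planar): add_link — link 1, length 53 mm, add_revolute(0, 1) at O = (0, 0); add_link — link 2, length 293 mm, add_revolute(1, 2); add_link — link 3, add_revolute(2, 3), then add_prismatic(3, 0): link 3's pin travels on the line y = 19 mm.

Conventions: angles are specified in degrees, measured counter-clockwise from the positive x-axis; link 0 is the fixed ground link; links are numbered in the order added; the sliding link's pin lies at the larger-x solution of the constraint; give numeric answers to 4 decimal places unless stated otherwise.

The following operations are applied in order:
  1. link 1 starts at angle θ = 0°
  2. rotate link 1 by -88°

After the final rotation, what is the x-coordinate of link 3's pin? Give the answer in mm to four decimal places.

geometry: r = 53 mm, L = 293 mm, e = 19 mm; θ starts at 0°
rotate link 1 by -88°: θ ← 0° -88° = -88°
crank pin P = (r cos θ, r sin θ) = (1.849673, -52.967714)
h = r sin θ − e = -52.967714 − 19 = -71.967714
x = r cos θ + √(L² − h²) = 1.849673 + 284.024027 = 285.873701

285.8737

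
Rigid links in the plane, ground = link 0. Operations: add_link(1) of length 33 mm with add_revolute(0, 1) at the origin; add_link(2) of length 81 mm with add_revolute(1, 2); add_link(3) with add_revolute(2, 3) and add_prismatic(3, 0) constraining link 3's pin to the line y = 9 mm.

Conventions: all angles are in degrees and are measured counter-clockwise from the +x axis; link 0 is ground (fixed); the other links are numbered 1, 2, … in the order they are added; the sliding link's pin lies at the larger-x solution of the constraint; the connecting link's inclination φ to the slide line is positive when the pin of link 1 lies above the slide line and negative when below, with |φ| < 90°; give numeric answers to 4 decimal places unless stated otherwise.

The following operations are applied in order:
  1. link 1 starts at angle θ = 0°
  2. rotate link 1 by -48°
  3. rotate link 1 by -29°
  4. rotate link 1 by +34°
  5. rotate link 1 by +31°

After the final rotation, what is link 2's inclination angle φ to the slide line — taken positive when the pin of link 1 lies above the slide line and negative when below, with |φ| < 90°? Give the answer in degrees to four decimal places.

geometry: r = 33 mm, L = 81 mm, e = 9 mm; θ starts at 0°
rotate link 1 by -48°: θ ← 0° -48° = -48°
rotate link 1 by -29°: θ ← -48° -29° = -77°
rotate link 1 by +34°: θ ← -77° +34° = -43°
rotate link 1 by +31°: θ ← -43° +31° = -12°
h = r sin θ − e = -6.861086 − 9 = -15.861086
sin φ = h / L = -15.861086 / 81 = -0.19581587
φ = arcsin(-0.19581587) = -11.292389°

-11.2924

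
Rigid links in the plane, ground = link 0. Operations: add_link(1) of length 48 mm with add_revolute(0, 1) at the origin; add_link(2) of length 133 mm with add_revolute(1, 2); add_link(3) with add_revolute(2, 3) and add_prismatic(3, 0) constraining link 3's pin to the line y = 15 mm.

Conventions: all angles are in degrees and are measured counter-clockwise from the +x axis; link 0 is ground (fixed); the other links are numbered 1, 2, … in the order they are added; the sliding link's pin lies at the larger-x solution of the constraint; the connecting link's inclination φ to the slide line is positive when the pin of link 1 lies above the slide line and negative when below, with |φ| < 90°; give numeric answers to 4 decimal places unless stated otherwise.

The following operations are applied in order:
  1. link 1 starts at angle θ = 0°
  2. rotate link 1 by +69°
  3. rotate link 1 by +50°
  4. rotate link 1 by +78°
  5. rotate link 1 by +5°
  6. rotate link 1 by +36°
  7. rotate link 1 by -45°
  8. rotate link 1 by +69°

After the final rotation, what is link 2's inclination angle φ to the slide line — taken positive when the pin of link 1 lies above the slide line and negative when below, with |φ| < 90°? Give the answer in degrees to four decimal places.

geometry: r = 48 mm, L = 133 mm, e = 15 mm; θ starts at 0°
rotate link 1 by +69°: θ ← 0° +69° = 69°
rotate link 1 by +50°: θ ← 69° +50° = 119°
rotate link 1 by +78°: θ ← 119° +78° = 197°
rotate link 1 by +5°: θ ← 197° +5° = 202°
rotate link 1 by +36°: θ ← 202° +36° = 238°
rotate link 1 by -45°: θ ← 238° -45° = 193°
rotate link 1 by +69°: θ ← 193° +69° = 262°
h = r sin θ − e = -47.532867 − 15 = -62.532867
sin φ = h / L = -62.532867 / 133 = -0.47017193
φ = arcsin(-0.47017193) = -28.045458°

-28.0455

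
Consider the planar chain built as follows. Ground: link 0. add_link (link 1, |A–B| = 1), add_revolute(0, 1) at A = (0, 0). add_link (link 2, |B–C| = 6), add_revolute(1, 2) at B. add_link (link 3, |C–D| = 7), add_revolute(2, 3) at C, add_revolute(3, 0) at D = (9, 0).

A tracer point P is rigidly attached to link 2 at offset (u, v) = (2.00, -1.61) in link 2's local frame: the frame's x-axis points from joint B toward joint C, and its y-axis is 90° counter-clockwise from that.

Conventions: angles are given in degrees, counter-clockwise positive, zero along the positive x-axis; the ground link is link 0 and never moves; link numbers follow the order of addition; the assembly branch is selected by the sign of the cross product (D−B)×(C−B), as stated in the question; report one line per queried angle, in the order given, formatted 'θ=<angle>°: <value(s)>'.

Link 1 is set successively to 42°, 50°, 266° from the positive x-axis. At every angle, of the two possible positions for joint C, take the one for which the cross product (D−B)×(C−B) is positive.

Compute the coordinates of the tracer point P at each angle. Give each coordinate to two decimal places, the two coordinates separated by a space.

A=(0,0), D=(9.00,0)
θ=42°: B = A + 1.00·(cos42°, sin42°) = (0.7431, 0.6691)
θ=42°: |BD| = 8.2839
θ=42°: circle(B,6.00) ∩ circle(D,7.00): a=3.3573, h=4.9728
θ=42°:   candidates: C₊=(4.4912,5.3545) cross=41.194; C₋=(3.6878,-4.5586) cross=-41.194
θ=42°:   branch + wants cross > 0 → take C=(4.4912,5.3545) (cross=41.194)
θ=42°: ex = (C−B)/|BC| = (0.6247,0.7809); ey = (-0.7809,0.6247)
θ=42°: P = B + 2.00·ex + -1.61·ey = (3.2497,1.2252)
θ=50°: B = A + 1.00·(cos50°, sin50°) = (0.6428, 0.7660)
θ=50°: |BD| = 8.3922
θ=50°: circle(B,6.00) ∩ circle(D,7.00): a=3.4216, h=4.9288
θ=50°:   candidates: C₊=(4.5000,5.3619) cross=41.363; C₋=(3.6002,-4.4545) cross=-41.363
θ=50°:   branch + wants cross > 0 → take C=(4.5000,5.3619) (cross=41.363)
θ=50°: ex = (C−B)/|BC| = (0.6429,0.7660); ey = (-0.7660,0.6429)
θ=50°: P = B + 2.00·ex + -1.61·ey = (3.1617,1.2630)
θ=266°: B = A + 1.00·(cos266°, sin266°) = (-0.0698, -0.9976)
θ=266°: |BD| = 9.1245
θ=266°: circle(B,6.00) ∩ circle(D,7.00): a=3.8499, h=4.6020
θ=266°:   candidates: C₊=(3.2539,3.9978) cross=41.991; C₋=(4.2602,-5.1511) cross=-41.991
θ=266°:   branch + wants cross > 0 → take C=(3.2539,3.9978) (cross=41.991)
θ=266°: ex = (C−B)/|BC| = (0.5539,0.8326); ey = (-0.8326,0.5539)
θ=266°: P = B + 2.00·ex + -1.61·ey = (2.3785,-0.2243)

θ=42°: 3.25 1.23
θ=50°: 3.16 1.26
θ=266°: 2.38 -0.22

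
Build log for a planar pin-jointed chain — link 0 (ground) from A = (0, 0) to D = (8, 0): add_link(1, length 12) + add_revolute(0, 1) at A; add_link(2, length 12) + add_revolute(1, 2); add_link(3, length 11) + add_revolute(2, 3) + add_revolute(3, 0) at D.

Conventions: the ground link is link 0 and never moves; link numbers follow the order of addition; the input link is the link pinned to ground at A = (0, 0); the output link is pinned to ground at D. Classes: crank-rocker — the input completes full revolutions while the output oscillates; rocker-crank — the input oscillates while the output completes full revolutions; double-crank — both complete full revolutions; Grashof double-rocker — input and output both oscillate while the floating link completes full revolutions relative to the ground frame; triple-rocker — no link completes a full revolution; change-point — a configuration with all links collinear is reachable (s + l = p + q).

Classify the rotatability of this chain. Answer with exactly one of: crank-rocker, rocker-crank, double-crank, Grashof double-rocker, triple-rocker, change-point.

lengths: ground=8, input=12, coupler=12, output=11
sorted: s=8 (shortest), l=12 (longest), p+q=23
s + l = 20 vs p + q = 23
s + l < p + q (Grashof) with shortest = ground link → double-crank

double-crank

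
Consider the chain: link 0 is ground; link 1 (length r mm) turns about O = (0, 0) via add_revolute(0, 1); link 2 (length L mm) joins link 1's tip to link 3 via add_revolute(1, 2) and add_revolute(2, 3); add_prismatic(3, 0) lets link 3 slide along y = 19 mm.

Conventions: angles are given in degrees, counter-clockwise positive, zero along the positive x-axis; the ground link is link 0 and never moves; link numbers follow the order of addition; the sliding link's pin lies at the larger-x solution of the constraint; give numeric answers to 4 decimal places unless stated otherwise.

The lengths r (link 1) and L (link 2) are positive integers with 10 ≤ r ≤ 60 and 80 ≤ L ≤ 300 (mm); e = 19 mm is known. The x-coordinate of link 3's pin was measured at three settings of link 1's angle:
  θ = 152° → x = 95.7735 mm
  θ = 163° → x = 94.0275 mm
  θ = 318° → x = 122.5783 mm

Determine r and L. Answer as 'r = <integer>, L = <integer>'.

constraint per measurement: (x − r cos θ)² + (r sin θ − e)² = L²
subtracting the θ₁ and θ₂ equations cancels the r² and L² terms:
r = (x₁² − x₂²) / (2[(x₁cos θ₁ + e sin θ₁) − (x₂cos θ₂ + e sin θ₂)]) = 19.0000 → r = 19
L² = (x₁ − r cos θ₁)² + (r sin θ₁ − e)² = 12768.9981 → L = 113.0000 → L = 113
check at θ₃=318°: x = 122.5783 (printed 122.5783) ✓

r = 19, L = 113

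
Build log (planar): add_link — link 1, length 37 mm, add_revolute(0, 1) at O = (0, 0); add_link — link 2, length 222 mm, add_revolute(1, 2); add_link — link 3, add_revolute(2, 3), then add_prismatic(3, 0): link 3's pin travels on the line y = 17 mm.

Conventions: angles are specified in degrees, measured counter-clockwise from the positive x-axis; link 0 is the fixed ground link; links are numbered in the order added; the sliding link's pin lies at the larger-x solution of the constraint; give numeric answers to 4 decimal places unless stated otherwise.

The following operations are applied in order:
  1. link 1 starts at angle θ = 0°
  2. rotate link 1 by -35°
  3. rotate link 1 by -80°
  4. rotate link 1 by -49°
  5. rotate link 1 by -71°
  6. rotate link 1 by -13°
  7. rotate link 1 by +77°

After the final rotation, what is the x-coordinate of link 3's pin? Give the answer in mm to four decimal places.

geometry: r = 37 mm, L = 222 mm, e = 17 mm; θ starts at 0°
rotate link 1 by -35°: θ ← 0° -35° = -35°
rotate link 1 by -80°: θ ← -35° -80° = -115°
rotate link 1 by -49°: θ ← -115° -49° = -164°
rotate link 1 by -71°: θ ← -164° -71° = -235°
rotate link 1 by -13°: θ ← -235° -13° = -248°
rotate link 1 by +77°: θ ← -248° +77° = -171°
crank pin P = (r cos θ, r sin θ) = (-36.544469, -5.788075)
h = r sin θ − e = -5.788075 − 17 = -22.788075
x = r cos θ + √(L² − h²) = -36.544469 + 220.827316 = 184.282848

184.2828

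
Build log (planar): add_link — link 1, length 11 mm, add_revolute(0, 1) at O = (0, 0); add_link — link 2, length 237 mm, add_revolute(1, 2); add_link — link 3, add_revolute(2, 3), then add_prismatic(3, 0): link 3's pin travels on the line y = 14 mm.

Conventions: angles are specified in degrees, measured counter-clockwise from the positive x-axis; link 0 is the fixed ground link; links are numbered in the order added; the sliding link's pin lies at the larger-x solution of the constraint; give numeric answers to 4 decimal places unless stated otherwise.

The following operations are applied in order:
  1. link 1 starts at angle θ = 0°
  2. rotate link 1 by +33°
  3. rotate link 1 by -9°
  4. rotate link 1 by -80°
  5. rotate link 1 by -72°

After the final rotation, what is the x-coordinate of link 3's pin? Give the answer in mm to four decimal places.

geometry: r = 11 mm, L = 237 mm, e = 14 mm; θ starts at 0°
rotate link 1 by +33°: θ ← 0° +33° = 33°
rotate link 1 by -9°: θ ← 33° -9° = 24°
rotate link 1 by -80°: θ ← 24° -80° = -56°
rotate link 1 by -72°: θ ← -56° -72° = -128°
crank pin P = (r cos θ, r sin θ) = (-6.772276, -8.668118)
h = r sin θ − e = -8.668118 − 14 = -22.668118
x = r cos θ + √(L² − h²) = -6.772276 + 235.913451 = 229.141175

229.1412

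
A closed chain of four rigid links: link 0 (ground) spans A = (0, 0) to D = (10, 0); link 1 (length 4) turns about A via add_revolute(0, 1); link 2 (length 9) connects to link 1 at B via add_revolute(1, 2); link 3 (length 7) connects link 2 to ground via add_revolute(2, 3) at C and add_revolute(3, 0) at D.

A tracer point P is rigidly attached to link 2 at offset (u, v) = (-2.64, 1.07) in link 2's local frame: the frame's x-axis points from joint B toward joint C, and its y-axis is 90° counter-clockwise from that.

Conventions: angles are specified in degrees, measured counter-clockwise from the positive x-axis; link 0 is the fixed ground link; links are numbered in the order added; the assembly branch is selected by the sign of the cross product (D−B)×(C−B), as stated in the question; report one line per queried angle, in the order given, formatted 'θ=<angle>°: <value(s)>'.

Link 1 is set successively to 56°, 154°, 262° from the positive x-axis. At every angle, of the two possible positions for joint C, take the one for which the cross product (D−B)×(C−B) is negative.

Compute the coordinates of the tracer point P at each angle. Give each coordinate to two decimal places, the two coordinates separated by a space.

A=(0,0), D=(10.00,0)
θ=56°: B = A + 4.00·(cos56°, sin56°) = (2.2368, 3.3162)
θ=56°: |BD| = 8.4418
θ=56°: circle(B,9.00) ∩ circle(D,7.00): a=6.1162, h=6.6024
θ=56°:   candidates: C₊=(10.4549,6.9852) cross=55.736; C₋=(5.2678,-5.1581) cross=-55.736
θ=56°:   branch - wants cross < 0 → take C=(5.2678,-5.1581) (cross=-55.736)
θ=56°: ex = (C−B)/|BC| = (0.3368,-0.9416); ey = (0.9416,0.3368)
θ=56°: P = B + -2.64·ex + 1.07·ey = (2.3552,6.1623)
θ=154°: B = A + 4.00·(cos154°, sin154°) = (-3.5952, 1.7535)
θ=154°: |BD| = 13.7078
θ=154°: circle(B,9.00) ∩ circle(D,7.00): a=8.0211, h=4.0819
θ=154°:   candidates: C₊=(4.8822,4.7758) cross=55.954; C₋=(3.8379,-3.3209) cross=-55.954
θ=154°:   branch - wants cross < 0 → take C=(3.8379,-3.3209) (cross=-55.954)
θ=154°: ex = (C−B)/|BC| = (0.8259,-0.5638); ey = (0.5638,0.8259)
θ=154°: P = B + -2.64·ex + 1.07·ey = (-5.1723,4.1257)
θ=262°: B = A + 4.00·(cos262°, sin262°) = (-0.5567, -3.9611)
θ=262°: |BD| = 11.2754
θ=262°: circle(B,9.00) ∩ circle(D,7.00): a=7.0567, h=5.5860
θ=262°:   candidates: C₊=(4.0879,3.7479) cross=62.984; C₋=(8.0126,-6.7119) cross=-62.984
θ=262°:   branch - wants cross < 0 → take C=(8.0126,-6.7119) (cross=-62.984)
θ=262°: ex = (C−B)/|BC| = (0.9521,-0.3057); ey = (0.3057,0.9521)
θ=262°: P = B + -2.64·ex + 1.07·ey = (-2.7433,-2.1354)

θ=56°: 2.36 6.16
θ=154°: -5.17 4.13
θ=262°: -2.74 -2.14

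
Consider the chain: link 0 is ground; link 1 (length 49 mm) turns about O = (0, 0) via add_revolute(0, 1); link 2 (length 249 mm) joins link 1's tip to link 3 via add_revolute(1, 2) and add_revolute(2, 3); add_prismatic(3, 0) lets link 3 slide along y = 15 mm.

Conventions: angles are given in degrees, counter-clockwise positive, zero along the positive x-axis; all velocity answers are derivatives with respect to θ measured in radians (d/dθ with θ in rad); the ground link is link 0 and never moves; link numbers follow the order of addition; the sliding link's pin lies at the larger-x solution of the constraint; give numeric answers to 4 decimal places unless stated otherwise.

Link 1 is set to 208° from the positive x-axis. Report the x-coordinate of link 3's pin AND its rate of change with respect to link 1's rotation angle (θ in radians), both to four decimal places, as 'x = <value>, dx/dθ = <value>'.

geometry: r = 49 mm, L = 249 mm, e = 15 mm
crank pin P = (r cos θ, r sin θ) = (-43.264432, -23.004107)
h = r sin θ − e = -23.004107 − 15 = -38.004107
x = r cos θ + √(L² − h²) = -43.264432 + 246.082685 = 202.818253
dx/dθ = −r sin θ − h·r cos θ/√(L² − h²) (θ in radians; h = -38.004107) = 16.322507

x = 202.8183, dx/dθ = 16.3225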